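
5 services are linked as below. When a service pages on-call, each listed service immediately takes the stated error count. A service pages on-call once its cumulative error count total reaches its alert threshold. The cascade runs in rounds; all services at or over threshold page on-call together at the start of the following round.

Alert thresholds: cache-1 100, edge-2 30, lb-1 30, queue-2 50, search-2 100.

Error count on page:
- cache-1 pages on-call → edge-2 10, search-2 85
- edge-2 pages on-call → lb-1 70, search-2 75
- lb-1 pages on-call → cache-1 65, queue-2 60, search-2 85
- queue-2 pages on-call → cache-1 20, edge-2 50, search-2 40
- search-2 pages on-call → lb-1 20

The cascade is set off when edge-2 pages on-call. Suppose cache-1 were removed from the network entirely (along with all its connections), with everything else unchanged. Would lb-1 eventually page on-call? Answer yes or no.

With cache-1 removed:
Round 1 — edge-2 pages on-call (initial).
  lb-1: +70 → 70 ≥ 30
  search-2: +75 → 75 < 100
Round 2 — lb-1 pages on-call.
  queue-2: +60 → 60 ≥ 50
  search-2: +85 → 160 ≥ 100
Round 3 — queue-2, search-2 page on-call.
No further pages.

yes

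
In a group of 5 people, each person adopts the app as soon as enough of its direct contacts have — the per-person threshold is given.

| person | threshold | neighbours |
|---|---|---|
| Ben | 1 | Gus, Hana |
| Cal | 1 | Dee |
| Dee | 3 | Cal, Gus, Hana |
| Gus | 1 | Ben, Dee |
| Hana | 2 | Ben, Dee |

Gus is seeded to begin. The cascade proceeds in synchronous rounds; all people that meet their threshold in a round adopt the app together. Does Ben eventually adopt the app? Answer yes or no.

Round 1 — Gus adopts the app (initial).
Round 2 — checking thresholds:
  Ben: 1 of 2 neighbours ≥ 1, adopts the app.
  Dee: 1 of 3 neighbours < 3, not yet.
Round 3 — no new adoptions; cascade stops.

yes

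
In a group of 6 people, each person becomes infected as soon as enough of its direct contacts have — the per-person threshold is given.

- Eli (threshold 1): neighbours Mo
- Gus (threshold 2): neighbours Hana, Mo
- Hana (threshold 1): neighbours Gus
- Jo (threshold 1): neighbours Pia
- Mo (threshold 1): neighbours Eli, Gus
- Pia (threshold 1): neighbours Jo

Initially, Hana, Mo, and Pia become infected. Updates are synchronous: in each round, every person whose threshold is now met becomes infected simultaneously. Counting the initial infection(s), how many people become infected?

Round 1 — Hana, Mo, Pia become infected (initial).
Round 2 — checking thresholds:
  Eli: 1 of 1 neighbours ≥ 1, becomes infected.
  Gus: 2 of 2 neighbours ≥ 2, becomes infected.
  Jo: 1 of 1 neighbours ≥ 1, becomes infected.
Round 3 — no new infections; cascade stops.

6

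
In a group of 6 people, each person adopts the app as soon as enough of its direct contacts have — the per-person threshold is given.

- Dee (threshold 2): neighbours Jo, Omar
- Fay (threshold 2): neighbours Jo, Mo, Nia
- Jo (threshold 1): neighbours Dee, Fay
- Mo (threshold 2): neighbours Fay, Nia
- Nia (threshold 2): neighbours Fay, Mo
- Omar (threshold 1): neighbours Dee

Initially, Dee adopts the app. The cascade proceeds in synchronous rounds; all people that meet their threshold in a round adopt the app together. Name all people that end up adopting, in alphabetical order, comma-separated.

Dee, Jo, Omar

Round 1 — Dee adopts the app (initial).
Round 2 — checking thresholds:
  Jo: 1 of 2 neighbours ≥ 1, adopts the app.
  Omar: 1 of 1 neighbours ≥ 1, adopts the app.
Round 3 — no new adoptions; cascade stops.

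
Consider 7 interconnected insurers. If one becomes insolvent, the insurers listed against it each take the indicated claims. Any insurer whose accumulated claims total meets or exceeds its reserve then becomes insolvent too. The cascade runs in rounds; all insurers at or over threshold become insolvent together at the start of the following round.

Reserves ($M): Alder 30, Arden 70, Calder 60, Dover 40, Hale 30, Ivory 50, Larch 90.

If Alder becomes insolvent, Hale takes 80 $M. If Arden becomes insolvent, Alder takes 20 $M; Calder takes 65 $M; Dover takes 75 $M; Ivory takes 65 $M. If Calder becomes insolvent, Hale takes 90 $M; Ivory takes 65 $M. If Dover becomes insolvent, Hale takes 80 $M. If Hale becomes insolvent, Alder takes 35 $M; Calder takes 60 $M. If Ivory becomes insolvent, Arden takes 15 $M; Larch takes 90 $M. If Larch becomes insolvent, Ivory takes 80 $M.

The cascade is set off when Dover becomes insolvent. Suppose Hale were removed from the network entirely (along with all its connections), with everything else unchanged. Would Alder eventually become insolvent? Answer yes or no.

no

With Hale removed:
Round 1 — Dover becomes insolvent (initial).
No further insolvencies.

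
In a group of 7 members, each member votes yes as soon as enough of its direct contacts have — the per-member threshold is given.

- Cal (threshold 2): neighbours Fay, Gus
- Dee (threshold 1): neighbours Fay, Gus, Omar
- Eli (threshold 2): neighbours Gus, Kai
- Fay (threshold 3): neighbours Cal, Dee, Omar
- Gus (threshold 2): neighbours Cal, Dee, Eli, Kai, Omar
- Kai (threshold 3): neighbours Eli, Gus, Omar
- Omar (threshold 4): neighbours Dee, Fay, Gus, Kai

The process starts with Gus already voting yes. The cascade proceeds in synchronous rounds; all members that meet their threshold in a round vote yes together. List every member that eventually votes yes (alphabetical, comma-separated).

Round 1 — Gus votes yes (initial).
Round 2 — checking thresholds:
  Cal: 1 of 2 neighbours < 2, not yet.
  Dee: 1 of 3 neighbours ≥ 1, votes yes.
  Eli: 1 of 2 neighbours < 2, not yet.
  Kai: 1 of 3 neighbours < 3, not yet.
  Omar: 1 of 4 neighbours < 4, not yet.
Round 3 — no new yes votes; cascade stops.

Dee, Gus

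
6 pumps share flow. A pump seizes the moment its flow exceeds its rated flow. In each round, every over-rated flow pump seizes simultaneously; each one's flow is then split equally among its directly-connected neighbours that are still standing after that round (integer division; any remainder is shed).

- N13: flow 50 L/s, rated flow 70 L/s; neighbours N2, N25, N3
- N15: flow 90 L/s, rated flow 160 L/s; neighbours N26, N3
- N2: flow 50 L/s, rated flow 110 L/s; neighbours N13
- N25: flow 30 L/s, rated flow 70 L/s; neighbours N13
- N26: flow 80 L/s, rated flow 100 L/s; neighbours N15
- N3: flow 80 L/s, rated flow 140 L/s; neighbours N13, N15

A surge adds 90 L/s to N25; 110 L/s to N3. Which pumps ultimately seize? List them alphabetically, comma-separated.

Round 1 — N25 at 120 > 70; N3 at 190 > 140. N25, N3 seize.
  N25 sheds 120 L/s to N13: 120 each.
    N13: 50+120 = 170 > 70
  N3 sheds 190 L/s to N13, N15: 95 each.
    N13: 170+95 = 265 > 70
    N15: 90+95 = 185 > 160
Round 2 — N13, N15 seize.
  N13 sheds 265 L/s to N2: 265 each.
    N2: 50+265 = 315 > 110
  N15 sheds 185 L/s to N26: 185 each.
    N26: 80+185 = 265 > 100
Round 3 — N2, N26 seize.
  N2 sheds 315 L/s: no online neighbours, lost.
  N26 sheds 265 L/s: no online neighbours, lost.
No further seizures.

N13, N15, N2, N25, N26, N3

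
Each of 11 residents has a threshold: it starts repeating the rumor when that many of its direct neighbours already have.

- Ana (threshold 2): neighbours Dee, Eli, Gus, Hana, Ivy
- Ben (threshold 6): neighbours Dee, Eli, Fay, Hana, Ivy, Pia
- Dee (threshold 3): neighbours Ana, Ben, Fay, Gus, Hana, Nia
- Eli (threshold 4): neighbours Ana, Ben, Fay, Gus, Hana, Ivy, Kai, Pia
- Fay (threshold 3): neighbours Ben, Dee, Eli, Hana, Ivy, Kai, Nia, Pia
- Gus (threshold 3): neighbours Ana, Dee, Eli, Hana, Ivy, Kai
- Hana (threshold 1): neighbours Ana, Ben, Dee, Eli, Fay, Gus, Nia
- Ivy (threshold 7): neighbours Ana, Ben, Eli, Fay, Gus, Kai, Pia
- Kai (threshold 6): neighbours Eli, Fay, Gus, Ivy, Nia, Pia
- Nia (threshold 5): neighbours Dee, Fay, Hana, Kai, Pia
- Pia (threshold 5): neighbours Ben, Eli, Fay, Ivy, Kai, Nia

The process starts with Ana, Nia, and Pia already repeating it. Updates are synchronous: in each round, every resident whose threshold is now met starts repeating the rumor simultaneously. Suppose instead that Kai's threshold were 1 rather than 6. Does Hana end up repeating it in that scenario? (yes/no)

With Kai's threshold at 1:
Round 1 — Ana, Nia, Pia start repeating the rumor (initial).
Round 2 — checking thresholds:
  Ben: 1 of 6 neighbours < 6, not yet.
  Dee: 2 of 6 neighbours < 3, not yet.
  Eli: 2 of 8 neighbours < 4, not yet.
  Fay: 2 of 8 neighbours < 3, not yet.
  Gus: 1 of 6 neighbours < 3, not yet.
  Hana: 2 of 7 neighbours ≥ 1, starts repeating the rumor.
  Ivy: 2 of 7 neighbours < 7, not yet.
  Kai: 2 of 6 neighbours ≥ 1, starts repeating the rumor.
Round 3 — checking thresholds:
  Ben: 2 of 6 neighbours < 6, not yet.
  Dee: 3 of 6 neighbours ≥ 3, starts repeating the rumor.
  Eli: 4 of 8 neighbours ≥ 4, starts repeating the rumor.
  Fay: 4 of 8 neighbours ≥ 3, starts repeating the rumor.
  Gus: 3 of 6 neighbours ≥ 3, starts repeating the rumor.
  Ivy: 3 of 7 neighbours < 7, not yet.
Round 4 — no new spreads; cascade stops.

yes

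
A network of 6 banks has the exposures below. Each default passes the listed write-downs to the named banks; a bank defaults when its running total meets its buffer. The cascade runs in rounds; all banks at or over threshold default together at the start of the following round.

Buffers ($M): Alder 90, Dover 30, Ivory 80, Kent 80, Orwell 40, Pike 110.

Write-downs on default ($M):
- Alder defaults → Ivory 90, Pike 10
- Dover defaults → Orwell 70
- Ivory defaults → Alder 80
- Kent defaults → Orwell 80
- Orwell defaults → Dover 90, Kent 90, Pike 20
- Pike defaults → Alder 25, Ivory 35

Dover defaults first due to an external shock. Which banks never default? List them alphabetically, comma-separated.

Round 1 — Dover defaults (initial).
  Orwell: +70 → 70 ≥ 40
Round 2 — Orwell defaults.
  Kent: +90 → 90 ≥ 80
  Pike: +20 → 20 < 110
Round 3 — Kent defaults.
No further defaults.

Alder, Ivory, Pike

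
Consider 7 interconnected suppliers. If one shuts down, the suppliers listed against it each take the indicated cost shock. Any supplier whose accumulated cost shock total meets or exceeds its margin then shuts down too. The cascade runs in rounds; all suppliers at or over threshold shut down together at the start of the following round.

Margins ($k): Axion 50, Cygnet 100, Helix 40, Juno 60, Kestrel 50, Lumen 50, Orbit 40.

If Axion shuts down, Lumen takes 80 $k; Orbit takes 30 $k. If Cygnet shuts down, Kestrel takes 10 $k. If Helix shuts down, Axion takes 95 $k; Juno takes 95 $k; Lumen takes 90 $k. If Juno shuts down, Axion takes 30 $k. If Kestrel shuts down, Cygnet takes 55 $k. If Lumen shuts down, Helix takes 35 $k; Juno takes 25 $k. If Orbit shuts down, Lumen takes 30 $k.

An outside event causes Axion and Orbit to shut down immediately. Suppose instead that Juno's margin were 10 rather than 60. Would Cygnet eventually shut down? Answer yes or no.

With Juno's margin at 10:
Round 1 — Axion, Orbit shut down (initial).
  Lumen: +80+30 → 110 ≥ 50
Round 2 — Lumen shuts down.
  Helix: +35 → 35 < 40
  Juno: +25 → 25 ≥ 10
Round 3 — Juno shuts down.
No further shutdowns.

no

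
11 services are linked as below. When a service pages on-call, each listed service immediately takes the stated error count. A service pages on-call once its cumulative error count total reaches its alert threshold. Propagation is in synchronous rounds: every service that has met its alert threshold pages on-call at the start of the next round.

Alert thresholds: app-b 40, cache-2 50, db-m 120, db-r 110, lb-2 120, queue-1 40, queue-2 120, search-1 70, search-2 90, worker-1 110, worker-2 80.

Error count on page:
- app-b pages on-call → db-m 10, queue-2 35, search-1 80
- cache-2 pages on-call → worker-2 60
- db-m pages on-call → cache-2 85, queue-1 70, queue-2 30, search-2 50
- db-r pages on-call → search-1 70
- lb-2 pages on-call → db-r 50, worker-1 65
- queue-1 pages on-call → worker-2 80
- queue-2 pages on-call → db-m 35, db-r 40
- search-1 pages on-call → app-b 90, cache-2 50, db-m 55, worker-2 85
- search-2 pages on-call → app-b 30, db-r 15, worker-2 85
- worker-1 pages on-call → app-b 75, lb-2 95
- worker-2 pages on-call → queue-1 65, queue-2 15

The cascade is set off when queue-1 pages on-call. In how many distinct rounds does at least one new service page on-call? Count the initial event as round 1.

Round 1 — queue-1 pages on-call (initial).
  worker-2: +80 → 80 ≥ 80
Round 2 — worker-2 pages on-call.
  queue-2: +15 → 15 < 120
No further pages.

2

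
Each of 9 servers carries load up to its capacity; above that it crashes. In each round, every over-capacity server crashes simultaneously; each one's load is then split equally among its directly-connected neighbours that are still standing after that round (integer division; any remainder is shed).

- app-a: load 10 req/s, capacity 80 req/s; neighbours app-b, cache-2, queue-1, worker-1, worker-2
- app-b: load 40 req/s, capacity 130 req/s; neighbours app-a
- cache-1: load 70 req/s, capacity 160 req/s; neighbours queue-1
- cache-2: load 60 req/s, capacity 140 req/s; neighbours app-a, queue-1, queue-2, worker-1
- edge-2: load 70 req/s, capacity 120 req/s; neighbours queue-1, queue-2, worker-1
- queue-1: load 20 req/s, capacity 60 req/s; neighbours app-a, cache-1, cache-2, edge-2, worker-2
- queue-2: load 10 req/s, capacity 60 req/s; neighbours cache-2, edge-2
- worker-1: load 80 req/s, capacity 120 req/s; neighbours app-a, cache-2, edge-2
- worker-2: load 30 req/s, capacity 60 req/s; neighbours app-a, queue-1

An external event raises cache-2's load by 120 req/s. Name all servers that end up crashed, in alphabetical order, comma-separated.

app-a, cache-2, edge-2, queue-1, queue-2, worker-1, worker-2

Round 1 — cache-2 at 180 > 140. cache-2 crashes.
  cache-2 sheds 180 req/s to app-a, queue-1, queue-2, worker-1: 45 each.
    app-a: 10+45 = 55 ≤ 80
    queue-1: 20+45 = 65 > 60
    queue-2: 10+45 = 55 ≤ 60
    worker-1: 80+45 = 125 > 120
Round 2 — queue-1, worker-1 crash.
  queue-1 sheds 65 req/s to app-a, cache-1, edge-2, worker-2: 16 each (1 lost).
    app-a: 55+16 = 71 ≤ 80
    cache-1: 70+16 = 86 ≤ 160
    edge-2: 70+16 = 86 ≤ 120
    worker-2: 30+16 = 46 ≤ 60
  worker-1 sheds 125 req/s to app-a, edge-2: 62 each (1 lost).
    app-a: 71+62 = 133 > 80
    edge-2: 86+62 = 148 > 120
Round 3 — app-a, edge-2 crash.
  app-a sheds 133 req/s to app-b, worker-2: 66 each (1 lost).
    app-b: 40+66 = 106 ≤ 130
    worker-2: 46+66 = 112 > 60
  edge-2 sheds 148 req/s to queue-2: 148 each.
    queue-2: 55+148 = 203 > 60
Round 4 — queue-2, worker-2 crash.
  queue-2 sheds 203 req/s: no online neighbours, lost.
  worker-2 sheds 112 req/s: no online neighbours, lost.
No further crashes.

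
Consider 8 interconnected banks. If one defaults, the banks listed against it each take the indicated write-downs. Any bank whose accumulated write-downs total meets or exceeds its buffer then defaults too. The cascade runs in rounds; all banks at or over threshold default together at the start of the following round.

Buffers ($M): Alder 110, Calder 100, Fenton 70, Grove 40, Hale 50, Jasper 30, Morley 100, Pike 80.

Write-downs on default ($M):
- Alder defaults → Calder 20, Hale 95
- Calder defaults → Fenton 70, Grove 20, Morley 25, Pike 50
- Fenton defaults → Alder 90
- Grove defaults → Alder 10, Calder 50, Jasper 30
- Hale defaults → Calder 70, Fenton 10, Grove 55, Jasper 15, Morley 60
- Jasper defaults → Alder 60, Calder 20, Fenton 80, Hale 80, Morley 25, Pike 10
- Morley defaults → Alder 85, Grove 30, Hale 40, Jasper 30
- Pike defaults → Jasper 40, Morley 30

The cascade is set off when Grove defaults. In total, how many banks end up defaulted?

Round 1 — Grove defaults (initial).
  Alder: +10 → 10 < 110
  Calder: +50 → 50 < 100
  Jasper: +30 → 30 ≥ 30
Round 2 — Jasper defaults.
  Alder: +60 → 70 < 110
  Calder: +20 → 70 < 100
  Fenton: +80 → 80 ≥ 70
  Hale: +80 → 80 ≥ 50
  Morley: +25 → 25 < 100
  Pike: +10 → 10 < 80
Round 3 — Fenton, Hale default.
  Alder: +90 → 160 ≥ 110
  Calder: +70 → 140 ≥ 100
  Morley: +60 → 85 < 100
Round 4 — Alder, Calder default.
  Morley: +25 → 110 ≥ 100
  Pike: +50 → 60 < 80
Round 5 — Morley defaults.
No further defaults.

7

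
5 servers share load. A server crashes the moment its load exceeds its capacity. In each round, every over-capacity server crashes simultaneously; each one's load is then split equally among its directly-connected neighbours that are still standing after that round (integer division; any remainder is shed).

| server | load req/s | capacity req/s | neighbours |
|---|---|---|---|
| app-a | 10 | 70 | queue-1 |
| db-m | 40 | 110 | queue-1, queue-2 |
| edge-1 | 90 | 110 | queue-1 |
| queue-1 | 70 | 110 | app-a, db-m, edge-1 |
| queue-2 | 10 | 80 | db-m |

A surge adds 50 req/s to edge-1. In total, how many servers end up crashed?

5

Round 1 — edge-1 at 140 > 110. edge-1 crashes.
  edge-1 sheds 140 req/s to queue-1: 140 each.
    queue-1: 70+140 = 210 > 110
Round 2 — queue-1 crashes.
  queue-1 sheds 210 req/s to app-a, db-m: 105 each.
    app-a: 10+105 = 115 > 70
    db-m: 40+105 = 145 > 110
Round 3 — app-a, db-m crash.
  app-a sheds 115 req/s: no online neighbours, lost.
  db-m sheds 145 req/s to queue-2: 145 each.
    queue-2: 10+145 = 155 > 80
Round 4 — queue-2 crashes.
  queue-2 sheds 155 req/s: no online neighbours, lost.
No further crashes.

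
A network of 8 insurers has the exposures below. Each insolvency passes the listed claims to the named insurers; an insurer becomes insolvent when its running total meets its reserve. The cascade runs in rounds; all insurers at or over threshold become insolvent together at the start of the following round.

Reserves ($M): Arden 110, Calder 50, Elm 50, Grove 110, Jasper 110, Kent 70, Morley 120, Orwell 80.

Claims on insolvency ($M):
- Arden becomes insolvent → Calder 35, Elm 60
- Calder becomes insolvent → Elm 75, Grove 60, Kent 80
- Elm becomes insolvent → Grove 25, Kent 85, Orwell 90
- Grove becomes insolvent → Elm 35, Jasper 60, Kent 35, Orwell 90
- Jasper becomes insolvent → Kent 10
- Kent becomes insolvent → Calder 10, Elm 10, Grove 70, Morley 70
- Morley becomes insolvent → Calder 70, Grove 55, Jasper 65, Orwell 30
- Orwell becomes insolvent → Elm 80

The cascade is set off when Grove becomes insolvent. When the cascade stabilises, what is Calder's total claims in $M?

10

Round 1 — Grove becomes insolvent (initial).
  Elm: +35 → 35 < 50
  Jasper: +60 → 60 < 110
  Kent: +35 → 35 < 70
  Orwell: +90 → 90 ≥ 80
Round 2 — Orwell becomes insolvent.
  Elm: +80 → 115 ≥ 50
Round 3 — Elm becomes insolvent.
  Kent: +85 → 120 ≥ 70
Round 4 — Kent becomes insolvent.
  Calder: +10 → 10 < 50
  Morley: +70 → 70 < 120
No further insolvencies.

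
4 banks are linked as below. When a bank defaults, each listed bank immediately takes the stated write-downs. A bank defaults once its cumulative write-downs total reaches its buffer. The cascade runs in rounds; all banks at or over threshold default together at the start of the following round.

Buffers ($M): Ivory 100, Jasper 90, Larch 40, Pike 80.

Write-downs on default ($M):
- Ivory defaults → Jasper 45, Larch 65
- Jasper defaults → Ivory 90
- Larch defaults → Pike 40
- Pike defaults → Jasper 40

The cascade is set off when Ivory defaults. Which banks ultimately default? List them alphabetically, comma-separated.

Ivory, Larch

Round 1 — Ivory defaults (initial).
  Jasper: +45 → 45 < 90
  Larch: +65 → 65 ≥ 40
Round 2 — Larch defaults.
  Pike: +40 → 40 < 80
No further defaults.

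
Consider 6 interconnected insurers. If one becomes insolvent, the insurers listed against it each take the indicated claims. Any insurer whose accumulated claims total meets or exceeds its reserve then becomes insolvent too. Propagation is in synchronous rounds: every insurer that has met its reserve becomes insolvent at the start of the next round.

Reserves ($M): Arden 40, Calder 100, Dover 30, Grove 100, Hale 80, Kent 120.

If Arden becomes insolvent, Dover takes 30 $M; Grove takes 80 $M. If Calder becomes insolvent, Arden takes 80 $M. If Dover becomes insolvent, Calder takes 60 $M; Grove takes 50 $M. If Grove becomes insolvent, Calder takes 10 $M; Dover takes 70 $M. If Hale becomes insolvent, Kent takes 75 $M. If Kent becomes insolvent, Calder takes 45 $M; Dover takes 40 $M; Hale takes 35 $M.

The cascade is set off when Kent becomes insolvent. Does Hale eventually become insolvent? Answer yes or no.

Round 1 — Kent becomes insolvent (initial).
  Calder: +45 → 45 < 100
  Dover: +40 → 40 ≥ 30
  Hale: +35 → 35 < 80
Round 2 — Dover becomes insolvent.
  Calder: +60 → 105 ≥ 100
  Grove: +50 → 50 < 100
Round 3 — Calder becomes insolvent.
  Arden: +80 → 80 ≥ 40
Round 4 — Arden becomes insolvent.
  Grove: +80 → 130 ≥ 100
Round 5 — Grove becomes insolvent.
No further insolvencies.

no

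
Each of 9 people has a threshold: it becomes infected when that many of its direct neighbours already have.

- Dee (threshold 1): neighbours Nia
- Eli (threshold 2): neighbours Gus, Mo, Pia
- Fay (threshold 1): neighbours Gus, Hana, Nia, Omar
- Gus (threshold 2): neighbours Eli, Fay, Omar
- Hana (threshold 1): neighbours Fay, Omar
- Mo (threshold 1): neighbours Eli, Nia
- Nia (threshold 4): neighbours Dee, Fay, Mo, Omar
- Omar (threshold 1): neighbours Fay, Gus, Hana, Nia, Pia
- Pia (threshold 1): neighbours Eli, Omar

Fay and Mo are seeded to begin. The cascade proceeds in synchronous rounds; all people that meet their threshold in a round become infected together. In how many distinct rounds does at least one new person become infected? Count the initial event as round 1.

4

Round 1 — Fay, Mo become infected (initial).
Round 2 — checking thresholds:
  Eli: 1 of 3 neighbours < 2, below threshold.
  Gus: 1 of 3 neighbours < 2, below threshold.
  Hana: 1 of 2 neighbours ≥ 1, becomes infected.
  Nia: 2 of 4 neighbours < 4, below threshold.
  Omar: 1 of 5 neighbours ≥ 1, becomes infected.
Round 3 — checking thresholds:
  Eli: 1 of 3 neighbours < 2, below threshold.
  Gus: 2 of 3 neighbours ≥ 2, becomes infected.
  Nia: 3 of 4 neighbours < 4, below threshold.
  Pia: 1 of 2 neighbours ≥ 1, becomes infected.
Round 4 — checking thresholds:
  Eli: 3 of 3 neighbours ≥ 2, becomes infected.
  Nia: 3 of 4 neighbours < 4, below threshold.
Round 5 — no new infections; cascade stops.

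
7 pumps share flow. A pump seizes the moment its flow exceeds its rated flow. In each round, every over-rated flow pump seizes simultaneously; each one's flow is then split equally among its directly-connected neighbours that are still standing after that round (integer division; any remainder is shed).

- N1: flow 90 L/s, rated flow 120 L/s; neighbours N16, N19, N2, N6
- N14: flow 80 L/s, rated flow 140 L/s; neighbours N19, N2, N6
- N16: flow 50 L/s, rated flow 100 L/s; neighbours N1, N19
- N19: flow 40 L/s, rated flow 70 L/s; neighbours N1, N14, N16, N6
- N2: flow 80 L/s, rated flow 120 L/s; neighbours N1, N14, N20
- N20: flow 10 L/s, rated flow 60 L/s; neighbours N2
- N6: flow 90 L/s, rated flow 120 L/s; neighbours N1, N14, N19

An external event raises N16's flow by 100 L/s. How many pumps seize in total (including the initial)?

7

Round 1 — N16 at 150 > 100. N16 seizes.
  N16 sheds 150 L/s to N1, N19: 75 each.
    N1: 90+75 = 165 > 120
    N19: 40+75 = 115 > 70
Round 2 — N1, N19 seize.
  N1 sheds 165 L/s to N2, N6: 82 each (1 lost).
    N2: 80+82 = 162 > 120
    N6: 90+82 = 172 > 120
  N19 sheds 115 L/s to N14, N6: 57 each (1 lost).
    N14: 80+57 = 137 ≤ 140
    N6: 172+57 = 229 > 120
Round 3 — N2, N6 seize.
  N2 sheds 162 L/s to N14, N20: 81 each.
    N14: 137+81 = 218 > 140
    N20: 10+81 = 91 > 60
  N6 sheds 229 L/s to N14: 229 each.
    N14: 218+229 = 447 > 140
Round 4 — N14, N20 seize.
  N14 sheds 447 L/s: no online neighbours, lost.
  N20 sheds 91 L/s: no online neighbours, lost.
No further seizures.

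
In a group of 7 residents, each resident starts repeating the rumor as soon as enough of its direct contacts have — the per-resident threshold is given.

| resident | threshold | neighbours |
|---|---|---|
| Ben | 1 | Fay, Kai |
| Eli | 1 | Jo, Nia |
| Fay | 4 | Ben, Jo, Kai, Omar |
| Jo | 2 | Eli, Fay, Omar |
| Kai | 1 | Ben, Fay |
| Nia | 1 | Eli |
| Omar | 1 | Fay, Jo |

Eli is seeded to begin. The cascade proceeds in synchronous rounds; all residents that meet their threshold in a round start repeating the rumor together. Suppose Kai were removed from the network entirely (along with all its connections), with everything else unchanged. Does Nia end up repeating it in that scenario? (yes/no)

yes

With Kai removed:
Round 1 — Eli starts repeating the rumor (initial).
Round 2 — checking thresholds:
  Jo: 1 of 3 neighbours < 2, holds.
  Nia: 1 of 1 neighbours ≥ 1, starts repeating the rumor.
Round 3 — no new spreads; cascade stops.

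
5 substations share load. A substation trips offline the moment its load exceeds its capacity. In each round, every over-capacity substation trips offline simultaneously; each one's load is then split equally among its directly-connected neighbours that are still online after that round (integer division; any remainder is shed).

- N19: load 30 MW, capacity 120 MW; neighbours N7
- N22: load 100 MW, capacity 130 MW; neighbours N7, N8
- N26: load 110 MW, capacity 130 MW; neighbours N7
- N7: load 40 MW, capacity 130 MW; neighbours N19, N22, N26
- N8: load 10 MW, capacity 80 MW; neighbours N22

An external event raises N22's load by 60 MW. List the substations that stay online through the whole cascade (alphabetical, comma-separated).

N19, N26, N7

Round 1 — N22 at 160 > 130. N22 trips offline.
  N22 sheds 160 MW to N7, N8: 80 each.
    N7: 40+80 = 120 ≤ 130
    N8: 10+80 = 90 > 80
Round 2 — N8 trips offline.
  N8 sheds 90 MW: no online neighbours, lost.
No further trips.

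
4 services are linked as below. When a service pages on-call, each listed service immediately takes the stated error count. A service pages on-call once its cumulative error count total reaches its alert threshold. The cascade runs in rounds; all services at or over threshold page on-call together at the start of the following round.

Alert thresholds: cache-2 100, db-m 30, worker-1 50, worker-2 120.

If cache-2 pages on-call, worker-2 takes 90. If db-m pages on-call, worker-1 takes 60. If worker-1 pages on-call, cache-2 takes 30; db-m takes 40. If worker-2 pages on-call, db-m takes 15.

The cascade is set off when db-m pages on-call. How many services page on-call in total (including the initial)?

2

Round 1 — db-m pages on-call (initial).
  worker-1: +60 → 60 ≥ 50
Round 2 — worker-1 pages on-call.
  cache-2: +30 → 30 < 100
No further pages.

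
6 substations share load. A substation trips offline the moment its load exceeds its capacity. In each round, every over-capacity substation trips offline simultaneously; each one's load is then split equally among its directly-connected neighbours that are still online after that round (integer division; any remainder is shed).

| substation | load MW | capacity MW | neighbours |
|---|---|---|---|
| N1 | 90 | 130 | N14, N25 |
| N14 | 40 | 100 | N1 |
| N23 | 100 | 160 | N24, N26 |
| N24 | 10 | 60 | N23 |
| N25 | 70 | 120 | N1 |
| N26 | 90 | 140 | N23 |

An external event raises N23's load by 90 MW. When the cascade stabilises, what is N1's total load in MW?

Round 1 — N23 at 190 > 160. N23 trips offline.
  N23 sheds 190 MW to N24, N26: 95 each.
    N24: 10+95 = 105 > 60
    N26: 90+95 = 185 > 140
Round 2 — N24, N26 trip offline.
  N24 sheds 105 MW: no online neighbours, lost.
  N26 sheds 185 MW: no online neighbours, lost.
No further trips.

90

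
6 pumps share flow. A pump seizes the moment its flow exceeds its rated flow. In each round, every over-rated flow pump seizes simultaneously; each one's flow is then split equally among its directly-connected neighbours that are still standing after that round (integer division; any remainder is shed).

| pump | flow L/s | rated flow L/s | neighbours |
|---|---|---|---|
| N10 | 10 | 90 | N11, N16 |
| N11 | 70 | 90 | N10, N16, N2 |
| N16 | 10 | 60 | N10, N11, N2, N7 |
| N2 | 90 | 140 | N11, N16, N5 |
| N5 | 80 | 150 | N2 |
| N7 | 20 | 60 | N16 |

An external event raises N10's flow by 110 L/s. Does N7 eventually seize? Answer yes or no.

Round 1 — N10 at 120 > 90. N10 seizes.
  N10 sheds 120 L/s to N11, N16: 60 each.
    N11: 70+60 = 130 > 90
    N16: 10+60 = 70 > 60
Round 2 — N11, N16 seize.
  N11 sheds 130 L/s to N2: 130 each.
    N2: 90+130 = 220 > 140
  N16 sheds 70 L/s to N2, N7: 35 each.
    N2: 220+35 = 255 > 140
    N7: 20+35 = 55 ≤ 60
Round 3 — N2 seizes.
  N2 sheds 255 L/s to N5: 255 each.
    N5: 80+255 = 335 > 150
Round 4 — N5 seizes.
  N5 sheds 335 L/s: no online neighbours, lost.
No further seizures.

no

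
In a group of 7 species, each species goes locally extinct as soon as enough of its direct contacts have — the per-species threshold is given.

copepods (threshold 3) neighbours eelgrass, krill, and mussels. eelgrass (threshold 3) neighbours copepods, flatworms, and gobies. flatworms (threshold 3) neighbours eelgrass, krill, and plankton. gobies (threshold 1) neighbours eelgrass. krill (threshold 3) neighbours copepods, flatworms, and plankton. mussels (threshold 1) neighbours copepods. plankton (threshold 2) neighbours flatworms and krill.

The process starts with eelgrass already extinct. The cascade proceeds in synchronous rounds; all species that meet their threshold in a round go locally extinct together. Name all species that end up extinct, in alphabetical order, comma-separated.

eelgrass, gobies

Round 1 — eelgrass goes locally extinct (initial).
Round 2 — checking thresholds:
  copepods: 1 of 3 neighbours < 3, not yet.
  flatworms: 1 of 3 neighbours < 3, not yet.
  gobies: 1 of 1 neighbours ≥ 1, goes locally extinct.
Round 3 — no new extinctions; cascade stops.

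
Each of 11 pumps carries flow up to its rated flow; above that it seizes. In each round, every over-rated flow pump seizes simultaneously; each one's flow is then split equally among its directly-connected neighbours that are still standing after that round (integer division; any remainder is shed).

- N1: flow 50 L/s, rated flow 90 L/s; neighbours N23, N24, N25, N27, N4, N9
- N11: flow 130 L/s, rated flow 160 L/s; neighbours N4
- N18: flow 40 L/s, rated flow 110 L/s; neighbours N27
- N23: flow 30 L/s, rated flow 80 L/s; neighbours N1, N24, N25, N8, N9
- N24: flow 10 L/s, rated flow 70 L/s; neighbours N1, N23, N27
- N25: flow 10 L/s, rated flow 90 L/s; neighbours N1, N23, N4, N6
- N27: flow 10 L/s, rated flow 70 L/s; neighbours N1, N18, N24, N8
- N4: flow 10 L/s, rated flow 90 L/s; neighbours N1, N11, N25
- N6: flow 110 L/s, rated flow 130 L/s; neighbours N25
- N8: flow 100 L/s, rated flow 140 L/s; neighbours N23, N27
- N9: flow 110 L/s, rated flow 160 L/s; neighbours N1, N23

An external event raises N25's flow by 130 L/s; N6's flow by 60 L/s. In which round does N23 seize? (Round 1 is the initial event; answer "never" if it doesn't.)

Round 1 — N25 at 140 > 90; N6 at 170 > 130. N25, N6 seize.
  N25 sheds 140 L/s to N1, N23, N4: 46 each (2 lost).
    N1: 50+46 = 96 > 90
    N23: 30+46 = 76 ≤ 80
    N4: 10+46 = 56 ≤ 90
  N6 sheds 170 L/s: no online neighbours, lost.
Round 2 — N1 seizes.
  N1 sheds 96 L/s to N23, N24, N27, N4, N9: 19 each (1 lost).
    N23: 76+19 = 95 > 80
    N24: 10+19 = 29 ≤ 70
    N27: 10+19 = 29 ≤ 70
    N4: 56+19 = 75 ≤ 90
    N9: 110+19 = 129 ≤ 160
Round 3 — N23 seizes.
  N23 sheds 95 L/s to N24, N8, N9: 31 each (2 lost).
    N24: 29+31 = 60 ≤ 70
    N8: 100+31 = 131 ≤ 140
    N9: 129+31 = 160 ≤ 160
No further seizures.

3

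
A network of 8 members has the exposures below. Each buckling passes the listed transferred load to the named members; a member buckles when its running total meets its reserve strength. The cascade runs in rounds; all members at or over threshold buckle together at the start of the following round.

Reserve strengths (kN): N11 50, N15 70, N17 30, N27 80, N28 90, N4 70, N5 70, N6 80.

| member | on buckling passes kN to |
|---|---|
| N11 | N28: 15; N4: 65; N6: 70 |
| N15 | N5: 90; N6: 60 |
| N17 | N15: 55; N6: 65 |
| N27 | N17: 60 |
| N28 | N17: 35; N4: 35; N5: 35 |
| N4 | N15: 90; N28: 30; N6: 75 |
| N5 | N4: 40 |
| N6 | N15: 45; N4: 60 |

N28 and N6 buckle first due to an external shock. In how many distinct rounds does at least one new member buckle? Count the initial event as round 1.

Round 1 — N28, N6 buckle (initial).
  N15: +45 → 45 < 70
  N17: +35 → 35 ≥ 30
  N4: +35+60 → 95 ≥ 70
  N5: +35 → 35 < 70
Round 2 — N17, N4 buckle.
  N15: +55+90 → 190 ≥ 70
Round 3 — N15 buckles.
  N5: +90 → 125 ≥ 70
Round 4 — N5 buckles.
No further bucklings.

4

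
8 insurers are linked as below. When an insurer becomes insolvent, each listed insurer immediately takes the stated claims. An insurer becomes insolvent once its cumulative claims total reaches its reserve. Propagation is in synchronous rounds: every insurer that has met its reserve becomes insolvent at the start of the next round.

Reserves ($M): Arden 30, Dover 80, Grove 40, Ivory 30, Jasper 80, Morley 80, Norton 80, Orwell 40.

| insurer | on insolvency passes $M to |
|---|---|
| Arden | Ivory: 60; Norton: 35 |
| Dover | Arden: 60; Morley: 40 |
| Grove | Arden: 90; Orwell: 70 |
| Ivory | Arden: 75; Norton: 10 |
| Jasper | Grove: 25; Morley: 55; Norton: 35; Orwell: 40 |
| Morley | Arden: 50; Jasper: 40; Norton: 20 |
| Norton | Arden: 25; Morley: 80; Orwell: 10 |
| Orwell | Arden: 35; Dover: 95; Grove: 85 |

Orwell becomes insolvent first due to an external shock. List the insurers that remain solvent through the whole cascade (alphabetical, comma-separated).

Round 1 — Orwell becomes insolvent (initial).
  Arden: +35 → 35 ≥ 30
  Dover: +95 → 95 ≥ 80
  Grove: +85 → 85 ≥ 40
Round 2 — Arden, Dover, Grove become insolvent.
  Ivory: +60 → 60 ≥ 30
  Morley: +40 → 40 < 80
  Norton: +35 → 35 < 80
Round 3 — Ivory becomes insolvent.
  Norton: +10 → 45 < 80
No further insolvencies.

Jasper, Morley, Norton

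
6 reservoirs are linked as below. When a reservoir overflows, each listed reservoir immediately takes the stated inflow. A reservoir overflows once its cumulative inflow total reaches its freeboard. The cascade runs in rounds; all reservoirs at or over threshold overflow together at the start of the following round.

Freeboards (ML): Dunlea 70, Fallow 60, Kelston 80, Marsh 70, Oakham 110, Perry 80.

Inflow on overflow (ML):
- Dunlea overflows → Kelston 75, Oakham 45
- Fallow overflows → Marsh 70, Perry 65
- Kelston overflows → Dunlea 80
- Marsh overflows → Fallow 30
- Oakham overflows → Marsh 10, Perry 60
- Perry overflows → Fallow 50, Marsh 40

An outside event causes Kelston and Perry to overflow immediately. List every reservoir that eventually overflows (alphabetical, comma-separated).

Dunlea, Kelston, Perry

Round 1 — Kelston, Perry overflow (initial).
  Dunlea: +80 → 80 ≥ 70
  Fallow: +50 → 50 < 60
  Marsh: +40 → 40 < 70
Round 2 — Dunlea overflows.
  Oakham: +45 → 45 < 110
No further overflows.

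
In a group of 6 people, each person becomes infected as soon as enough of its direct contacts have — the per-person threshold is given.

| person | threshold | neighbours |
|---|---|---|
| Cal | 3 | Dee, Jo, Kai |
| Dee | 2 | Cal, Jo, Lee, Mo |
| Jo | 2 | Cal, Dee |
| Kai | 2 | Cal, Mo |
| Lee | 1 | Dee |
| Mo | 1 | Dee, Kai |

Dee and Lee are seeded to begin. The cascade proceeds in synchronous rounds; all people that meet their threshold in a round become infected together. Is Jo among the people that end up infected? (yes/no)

no

Round 1 — Dee, Lee become infected (initial).
Round 2 — checking thresholds:
  Cal: 1 of 3 neighbours < 3, holds.
  Jo: 1 of 2 neighbours < 2, holds.
  Mo: 1 of 2 neighbours ≥ 1, becomes infected.
Round 3 — no new infections; cascade stops.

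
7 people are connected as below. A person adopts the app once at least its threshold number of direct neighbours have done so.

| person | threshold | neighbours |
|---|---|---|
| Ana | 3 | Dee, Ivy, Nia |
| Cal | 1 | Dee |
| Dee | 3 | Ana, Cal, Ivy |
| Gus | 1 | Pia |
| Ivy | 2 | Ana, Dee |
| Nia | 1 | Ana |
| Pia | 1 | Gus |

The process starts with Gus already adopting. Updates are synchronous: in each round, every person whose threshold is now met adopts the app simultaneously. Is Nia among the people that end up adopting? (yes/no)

no

Round 1 — Gus adopts the app (initial).
Round 2 — checking thresholds:
  Pia: 1 of 1 neighbours ≥ 1, adopts the app.
Round 3 — no new adoptions; cascade stops.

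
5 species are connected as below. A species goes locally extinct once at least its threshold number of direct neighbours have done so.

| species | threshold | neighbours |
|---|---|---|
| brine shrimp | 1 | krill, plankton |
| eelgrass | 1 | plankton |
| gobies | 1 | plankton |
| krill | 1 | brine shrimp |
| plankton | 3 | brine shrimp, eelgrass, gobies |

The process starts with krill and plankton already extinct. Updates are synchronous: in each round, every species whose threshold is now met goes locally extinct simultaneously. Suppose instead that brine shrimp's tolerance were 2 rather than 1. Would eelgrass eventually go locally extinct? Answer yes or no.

With brine shrimp's tolerance at 2:
Round 1 — krill, plankton go locally extinct (initial).
Round 2 — checking thresholds:
  brine shrimp: 2 of 2 neighbours ≥ 2, goes locally extinct.
  eelgrass: 1 of 1 neighbours ≥ 1, goes locally extinct.
  gobies: 1 of 1 neighbours ≥ 1, goes locally extinct.
Round 3 — no new extinctions; cascade stops.

yes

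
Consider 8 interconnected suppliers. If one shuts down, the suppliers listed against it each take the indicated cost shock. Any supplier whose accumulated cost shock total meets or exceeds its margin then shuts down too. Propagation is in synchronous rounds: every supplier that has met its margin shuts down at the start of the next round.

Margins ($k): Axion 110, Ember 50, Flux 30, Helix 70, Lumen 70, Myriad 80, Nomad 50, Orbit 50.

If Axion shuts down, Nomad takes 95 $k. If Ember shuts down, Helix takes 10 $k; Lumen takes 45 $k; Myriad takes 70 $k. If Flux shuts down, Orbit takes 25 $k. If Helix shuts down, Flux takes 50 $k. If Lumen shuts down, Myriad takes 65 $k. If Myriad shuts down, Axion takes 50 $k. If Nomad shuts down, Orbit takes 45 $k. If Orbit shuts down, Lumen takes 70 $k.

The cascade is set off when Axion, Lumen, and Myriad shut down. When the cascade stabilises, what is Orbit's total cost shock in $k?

45

Round 1 — Axion, Lumen, Myriad shut down (initial).
  Nomad: +95 → 95 ≥ 50
Round 2 — Nomad shuts down.
  Orbit: +45 → 45 < 50
No further shutdowns.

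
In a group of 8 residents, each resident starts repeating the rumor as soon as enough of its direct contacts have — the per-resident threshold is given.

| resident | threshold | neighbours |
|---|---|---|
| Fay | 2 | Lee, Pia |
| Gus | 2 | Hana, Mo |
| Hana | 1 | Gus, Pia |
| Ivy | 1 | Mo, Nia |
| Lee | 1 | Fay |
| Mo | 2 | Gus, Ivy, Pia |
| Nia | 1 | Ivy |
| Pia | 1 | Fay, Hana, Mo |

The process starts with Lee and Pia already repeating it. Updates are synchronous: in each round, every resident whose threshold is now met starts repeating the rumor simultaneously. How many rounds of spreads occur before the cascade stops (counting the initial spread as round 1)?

Round 1 — Lee, Pia start repeating the rumor (initial).
Round 2 — checking thresholds:
  Fay: 2 of 2 neighbours ≥ 2, starts repeating the rumor.
  Hana: 1 of 2 neighbours ≥ 1, starts repeating the rumor.
  Mo: 1 of 3 neighbours < 2, below threshold.
Round 3 — no new spreads; cascade stops.

2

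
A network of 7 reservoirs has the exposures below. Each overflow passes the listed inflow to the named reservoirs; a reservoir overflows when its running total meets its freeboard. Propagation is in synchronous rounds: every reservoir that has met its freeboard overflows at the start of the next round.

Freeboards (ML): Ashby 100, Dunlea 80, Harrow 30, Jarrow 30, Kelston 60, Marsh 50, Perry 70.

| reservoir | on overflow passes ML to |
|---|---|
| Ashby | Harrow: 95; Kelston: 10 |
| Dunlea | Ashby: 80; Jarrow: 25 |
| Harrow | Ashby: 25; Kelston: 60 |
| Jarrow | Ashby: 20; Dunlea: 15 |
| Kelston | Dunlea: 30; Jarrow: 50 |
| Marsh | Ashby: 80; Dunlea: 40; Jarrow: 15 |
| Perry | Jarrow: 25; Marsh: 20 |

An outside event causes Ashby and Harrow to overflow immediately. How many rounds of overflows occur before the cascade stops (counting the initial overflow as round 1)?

Round 1 — Ashby, Harrow overflow (initial).
  Kelston: +10+60 → 70 ≥ 60
Round 2 — Kelston overflows.
  Dunlea: +30 → 30 < 80
  Jarrow: +50 → 50 ≥ 30
Round 3 — Jarrow overflows.
  Dunlea: +15 → 45 < 80
No further overflows.

3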